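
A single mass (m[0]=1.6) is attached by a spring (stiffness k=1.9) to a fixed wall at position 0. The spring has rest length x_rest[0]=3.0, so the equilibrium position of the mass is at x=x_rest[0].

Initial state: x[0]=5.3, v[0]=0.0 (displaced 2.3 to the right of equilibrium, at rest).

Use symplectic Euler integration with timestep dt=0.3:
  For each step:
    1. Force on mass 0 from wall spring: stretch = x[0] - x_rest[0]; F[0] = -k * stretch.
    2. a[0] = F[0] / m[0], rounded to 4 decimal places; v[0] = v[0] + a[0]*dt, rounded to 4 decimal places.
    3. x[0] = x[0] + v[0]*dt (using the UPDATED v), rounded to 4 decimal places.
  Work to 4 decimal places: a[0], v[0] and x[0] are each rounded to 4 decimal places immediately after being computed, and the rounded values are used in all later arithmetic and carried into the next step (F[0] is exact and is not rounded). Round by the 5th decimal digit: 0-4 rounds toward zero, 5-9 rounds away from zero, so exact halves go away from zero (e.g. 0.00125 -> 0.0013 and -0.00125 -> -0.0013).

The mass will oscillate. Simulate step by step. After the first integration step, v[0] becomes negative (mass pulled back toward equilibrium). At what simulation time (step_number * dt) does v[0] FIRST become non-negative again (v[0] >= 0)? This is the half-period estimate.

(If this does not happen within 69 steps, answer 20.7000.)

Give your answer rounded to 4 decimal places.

Answer: 3.0000

Derivation:
Step 0: x=[5.3000] v=[0.0000]
Step 1: x=[5.0542] v=[-0.8194]
Step 2: x=[4.5888] v=[-1.5512]
Step 3: x=[3.9536] v=[-2.1172]
Step 4: x=[3.2165] v=[-2.4569]
Step 5: x=[2.4563] v=[-2.5340]
Step 6: x=[1.7542] v=[-2.3403]
Step 7: x=[1.1853] v=[-1.8965]
Step 8: x=[0.8103] v=[-1.2500]
Step 9: x=[0.6693] v=[-0.4699]
Step 10: x=[0.7774] v=[0.3604]
First v>=0 after going negative at step 10, time=3.0000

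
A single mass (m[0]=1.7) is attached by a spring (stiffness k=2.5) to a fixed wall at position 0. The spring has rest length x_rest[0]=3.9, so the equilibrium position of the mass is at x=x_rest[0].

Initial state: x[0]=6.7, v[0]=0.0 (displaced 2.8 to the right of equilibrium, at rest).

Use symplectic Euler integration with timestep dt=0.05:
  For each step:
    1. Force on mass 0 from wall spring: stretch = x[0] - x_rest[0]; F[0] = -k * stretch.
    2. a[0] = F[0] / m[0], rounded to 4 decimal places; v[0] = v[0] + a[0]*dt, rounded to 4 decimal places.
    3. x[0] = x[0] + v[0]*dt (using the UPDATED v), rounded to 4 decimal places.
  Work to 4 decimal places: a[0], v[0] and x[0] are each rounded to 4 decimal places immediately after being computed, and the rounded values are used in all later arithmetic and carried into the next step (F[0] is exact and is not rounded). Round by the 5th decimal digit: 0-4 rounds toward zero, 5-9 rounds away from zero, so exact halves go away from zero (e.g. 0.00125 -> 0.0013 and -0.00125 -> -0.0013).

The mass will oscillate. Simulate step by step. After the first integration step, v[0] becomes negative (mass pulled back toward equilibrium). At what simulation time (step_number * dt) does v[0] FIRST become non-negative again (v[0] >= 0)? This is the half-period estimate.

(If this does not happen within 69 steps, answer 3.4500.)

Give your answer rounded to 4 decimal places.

Answer: 2.6000

Derivation:
Step 0: x=[6.7000] v=[0.0000]
Step 1: x=[6.6897] v=[-0.2059]
Step 2: x=[6.6692] v=[-0.4110]
Step 3: x=[6.6385] v=[-0.6146]
Step 4: x=[6.5977] v=[-0.8160]
Step 5: x=[6.5470] v=[-1.0144]
Step 6: x=[6.4866] v=[-1.2090]
Step 7: x=[6.4166] v=[-1.3992]
Step 8: x=[6.3374] v=[-1.5842]
Step 9: x=[6.2492] v=[-1.7634]
Step 10: x=[6.1524] v=[-1.9361]
Step 11: x=[6.0473] v=[-2.1017]
Step 12: x=[5.9343] v=[-2.2596]
Step 13: x=[5.8138] v=[-2.4092]
Step 14: x=[5.6863] v=[-2.5499]
Step 15: x=[5.5522] v=[-2.6812]
Step 16: x=[5.4121] v=[-2.8027]
Step 17: x=[5.2664] v=[-2.9139]
Step 18: x=[5.1157] v=[-3.0144]
Step 19: x=[4.9605] v=[-3.1038]
Step 20: x=[4.8014] v=[-3.1818]
Step 21: x=[4.6390] v=[-3.2481]
Step 22: x=[4.4739] v=[-3.3024]
Step 23: x=[4.3067] v=[-3.3446]
Step 24: x=[4.1380] v=[-3.3745]
Step 25: x=[3.9684] v=[-3.3920]
Step 26: x=[3.7986] v=[-3.3970]
Step 27: x=[3.6291] v=[-3.3895]
Step 28: x=[3.4606] v=[-3.3696]
Step 29: x=[3.2937] v=[-3.3373]
Step 30: x=[3.1291] v=[-3.2927]
Step 31: x=[2.9673] v=[-3.2360]
Step 32: x=[2.8089] v=[-3.1674]
Step 33: x=[2.6545] v=[-3.0872]
Step 34: x=[2.5047] v=[-2.9956]
Step 35: x=[2.3601] v=[-2.8930]
Step 36: x=[2.2211] v=[-2.7798]
Step 37: x=[2.0883] v=[-2.6564]
Step 38: x=[1.9621] v=[-2.5232]
Step 39: x=[1.8431] v=[-2.3807]
Step 40: x=[1.7316] v=[-2.2295]
Step 41: x=[1.6281] v=[-2.0701]
Step 42: x=[1.5329] v=[-1.9031]
Step 43: x=[1.4464] v=[-1.7291]
Step 44: x=[1.3690] v=[-1.5487]
Step 45: x=[1.3009] v=[-1.3626]
Step 46: x=[1.2423] v=[-1.1715]
Step 47: x=[1.1935] v=[-0.9761]
Step 48: x=[1.1546] v=[-0.7771]
Step 49: x=[1.1258] v=[-0.5752]
Step 50: x=[1.1072] v=[-0.3712]
Step 51: x=[1.0989] v=[-0.1658]
Step 52: x=[1.1009] v=[0.0402]
First v>=0 after going negative at step 52, time=2.6000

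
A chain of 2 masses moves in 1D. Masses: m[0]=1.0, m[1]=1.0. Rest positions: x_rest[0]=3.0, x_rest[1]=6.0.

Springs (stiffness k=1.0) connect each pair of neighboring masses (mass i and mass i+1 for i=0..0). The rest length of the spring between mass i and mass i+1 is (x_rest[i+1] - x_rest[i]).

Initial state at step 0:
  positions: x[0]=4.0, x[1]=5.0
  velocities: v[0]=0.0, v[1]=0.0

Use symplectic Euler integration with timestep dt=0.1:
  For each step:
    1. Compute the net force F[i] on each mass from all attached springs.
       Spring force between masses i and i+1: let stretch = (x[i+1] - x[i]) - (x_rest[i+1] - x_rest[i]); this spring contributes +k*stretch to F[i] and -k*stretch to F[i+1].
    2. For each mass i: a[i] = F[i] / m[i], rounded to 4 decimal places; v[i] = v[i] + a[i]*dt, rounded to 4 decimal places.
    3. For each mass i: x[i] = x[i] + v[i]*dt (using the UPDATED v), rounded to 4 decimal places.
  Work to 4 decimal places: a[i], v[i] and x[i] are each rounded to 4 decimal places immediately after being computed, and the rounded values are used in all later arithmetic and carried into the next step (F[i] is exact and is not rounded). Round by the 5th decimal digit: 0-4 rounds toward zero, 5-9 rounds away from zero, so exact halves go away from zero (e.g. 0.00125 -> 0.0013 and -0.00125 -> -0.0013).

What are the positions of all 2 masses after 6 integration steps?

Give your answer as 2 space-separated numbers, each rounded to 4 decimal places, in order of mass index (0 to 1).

Step 0: x=[4.0000 5.0000] v=[0.0000 0.0000]
Step 1: x=[3.9800 5.0200] v=[-0.2000 0.2000]
Step 2: x=[3.9404 5.0596] v=[-0.3960 0.3960]
Step 3: x=[3.8820 5.1180] v=[-0.5841 0.5841]
Step 4: x=[3.8060 5.1941] v=[-0.7605 0.7605]
Step 5: x=[3.7138 5.2863] v=[-0.9217 0.9217]
Step 6: x=[3.6074 5.3928] v=[-1.0645 1.0645]

Answer: 3.6074 5.3928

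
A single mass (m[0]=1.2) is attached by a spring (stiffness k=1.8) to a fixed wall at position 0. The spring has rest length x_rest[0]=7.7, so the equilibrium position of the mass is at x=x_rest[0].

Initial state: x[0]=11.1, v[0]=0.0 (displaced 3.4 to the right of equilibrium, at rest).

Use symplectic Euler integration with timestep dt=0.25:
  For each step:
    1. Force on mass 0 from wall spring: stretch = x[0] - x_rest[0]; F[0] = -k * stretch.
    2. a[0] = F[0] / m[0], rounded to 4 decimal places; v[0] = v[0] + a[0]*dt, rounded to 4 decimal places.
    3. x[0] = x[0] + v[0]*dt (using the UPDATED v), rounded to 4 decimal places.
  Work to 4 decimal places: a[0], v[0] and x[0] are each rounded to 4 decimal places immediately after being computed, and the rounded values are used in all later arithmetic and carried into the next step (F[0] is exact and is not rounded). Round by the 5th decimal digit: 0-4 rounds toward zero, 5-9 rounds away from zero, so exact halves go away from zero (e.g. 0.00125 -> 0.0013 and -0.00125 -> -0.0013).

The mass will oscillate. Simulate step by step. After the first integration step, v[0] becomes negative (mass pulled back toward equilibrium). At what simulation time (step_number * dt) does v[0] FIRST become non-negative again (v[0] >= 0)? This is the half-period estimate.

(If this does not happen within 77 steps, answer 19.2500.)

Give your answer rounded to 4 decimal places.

Answer: 2.7500

Derivation:
Step 0: x=[11.1000] v=[0.0000]
Step 1: x=[10.7813] v=[-1.2750]
Step 2: x=[10.1737] v=[-2.4305]
Step 3: x=[9.3342] v=[-3.3582]
Step 4: x=[8.3415] v=[-3.9710]
Step 5: x=[7.2886] v=[-4.2116]
Step 6: x=[6.2743] v=[-4.0573]
Step 7: x=[5.3936] v=[-3.5227]
Step 8: x=[4.7292] v=[-2.6578]
Step 9: x=[4.3433] v=[-1.5438]
Step 10: x=[4.2721] v=[-0.2850]
Step 11: x=[4.5222] v=[1.0005]
First v>=0 after going negative at step 11, time=2.7500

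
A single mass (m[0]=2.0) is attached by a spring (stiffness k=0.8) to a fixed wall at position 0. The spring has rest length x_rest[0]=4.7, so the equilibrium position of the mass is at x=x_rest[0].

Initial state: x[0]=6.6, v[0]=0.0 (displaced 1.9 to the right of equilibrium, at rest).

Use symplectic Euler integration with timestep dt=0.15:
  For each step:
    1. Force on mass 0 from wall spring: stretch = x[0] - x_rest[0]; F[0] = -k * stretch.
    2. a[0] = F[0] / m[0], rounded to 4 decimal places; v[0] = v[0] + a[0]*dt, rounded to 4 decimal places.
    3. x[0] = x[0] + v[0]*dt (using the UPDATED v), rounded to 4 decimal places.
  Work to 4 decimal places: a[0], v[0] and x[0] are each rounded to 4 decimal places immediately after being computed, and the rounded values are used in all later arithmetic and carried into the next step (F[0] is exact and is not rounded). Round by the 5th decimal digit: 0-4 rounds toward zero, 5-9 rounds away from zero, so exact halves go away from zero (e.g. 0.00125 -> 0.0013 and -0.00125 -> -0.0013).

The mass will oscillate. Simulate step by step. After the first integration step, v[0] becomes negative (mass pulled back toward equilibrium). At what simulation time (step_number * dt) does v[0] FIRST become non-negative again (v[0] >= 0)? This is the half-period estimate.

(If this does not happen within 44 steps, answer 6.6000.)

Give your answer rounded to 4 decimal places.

Answer: 5.1000

Derivation:
Step 0: x=[6.6000] v=[0.0000]
Step 1: x=[6.5829] v=[-0.1140]
Step 2: x=[6.5489] v=[-0.2270]
Step 3: x=[6.4982] v=[-0.3379]
Step 4: x=[6.4313] v=[-0.4458]
Step 5: x=[6.3488] v=[-0.5497]
Step 6: x=[6.2515] v=[-0.6486]
Step 7: x=[6.1402] v=[-0.7417]
Step 8: x=[6.0160] v=[-0.8281]
Step 9: x=[5.8799] v=[-0.9071]
Step 10: x=[5.7332] v=[-0.9779]
Step 11: x=[5.5772] v=[-1.0399]
Step 12: x=[5.4133] v=[-1.0925]
Step 13: x=[5.2430] v=[-1.1353]
Step 14: x=[5.0678] v=[-1.1679]
Step 15: x=[4.8893] v=[-1.1900]
Step 16: x=[4.7091] v=[-1.2014]
Step 17: x=[4.5288] v=[-1.2019]
Step 18: x=[4.3501] v=[-1.1916]
Step 19: x=[4.1745] v=[-1.1706]
Step 20: x=[4.0036] v=[-1.1391]
Step 21: x=[3.8390] v=[-1.0973]
Step 22: x=[3.6822] v=[-1.0456]
Step 23: x=[3.5345] v=[-0.9845]
Step 24: x=[3.3973] v=[-0.9146]
Step 25: x=[3.2718] v=[-0.8364]
Step 26: x=[3.1592] v=[-0.7507]
Step 27: x=[3.0605] v=[-0.6583]
Step 28: x=[2.9765] v=[-0.5599]
Step 29: x=[2.9080] v=[-0.4565]
Step 30: x=[2.8557] v=[-0.3490]
Step 31: x=[2.8200] v=[-0.2383]
Step 32: x=[2.8012] v=[-0.1255]
Step 33: x=[2.7995] v=[-0.0116]
Step 34: x=[2.8149] v=[0.1024]
First v>=0 after going negative at step 34, time=5.1000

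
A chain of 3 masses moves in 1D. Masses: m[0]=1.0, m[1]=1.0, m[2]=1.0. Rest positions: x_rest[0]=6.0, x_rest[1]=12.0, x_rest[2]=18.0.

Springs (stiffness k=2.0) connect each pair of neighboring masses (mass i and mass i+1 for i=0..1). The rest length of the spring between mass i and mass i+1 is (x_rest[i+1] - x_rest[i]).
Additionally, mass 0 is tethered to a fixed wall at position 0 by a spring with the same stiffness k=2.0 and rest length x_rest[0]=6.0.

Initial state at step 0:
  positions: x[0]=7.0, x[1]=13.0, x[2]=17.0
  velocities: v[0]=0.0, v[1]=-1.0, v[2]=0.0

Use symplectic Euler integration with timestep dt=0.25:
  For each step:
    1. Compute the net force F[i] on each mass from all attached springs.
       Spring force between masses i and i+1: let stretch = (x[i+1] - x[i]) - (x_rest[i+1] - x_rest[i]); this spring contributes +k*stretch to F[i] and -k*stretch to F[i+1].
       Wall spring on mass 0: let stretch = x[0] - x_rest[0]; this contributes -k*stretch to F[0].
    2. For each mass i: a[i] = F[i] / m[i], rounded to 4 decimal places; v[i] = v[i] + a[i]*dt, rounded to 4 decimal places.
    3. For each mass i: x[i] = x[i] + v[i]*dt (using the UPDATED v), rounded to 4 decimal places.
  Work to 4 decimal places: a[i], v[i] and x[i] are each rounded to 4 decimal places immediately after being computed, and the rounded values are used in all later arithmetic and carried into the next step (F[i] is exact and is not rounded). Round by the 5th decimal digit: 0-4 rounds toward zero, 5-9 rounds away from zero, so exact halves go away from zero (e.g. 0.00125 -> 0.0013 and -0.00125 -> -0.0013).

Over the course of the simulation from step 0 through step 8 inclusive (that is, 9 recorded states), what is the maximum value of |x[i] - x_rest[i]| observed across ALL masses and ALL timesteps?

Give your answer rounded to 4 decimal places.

Step 0: x=[7.0000 13.0000 17.0000] v=[0.0000 -1.0000 0.0000]
Step 1: x=[6.8750 12.5000 17.2500] v=[-0.5000 -2.0000 1.0000]
Step 2: x=[6.5938 11.8906 17.6563] v=[-1.1250 -2.4375 1.6250]
Step 3: x=[6.1504 11.3398 18.0919] v=[-1.7735 -2.2031 1.7422]
Step 4: x=[5.5869 10.9844 18.4335] v=[-2.2540 -1.4218 1.3662]
Step 5: x=[4.9997 10.8854 18.5939] v=[-2.3487 -0.3960 0.6417]
Step 6: x=[4.5233 11.0143 18.5408] v=[-1.9057 0.5154 -0.2126]
Step 7: x=[4.2928 11.2726 18.2968] v=[-0.9219 1.0332 -0.9759]
Step 8: x=[4.3982 11.5365 17.9248] v=[0.4216 1.0554 -1.4880]
Max displacement = 1.7072

Answer: 1.7072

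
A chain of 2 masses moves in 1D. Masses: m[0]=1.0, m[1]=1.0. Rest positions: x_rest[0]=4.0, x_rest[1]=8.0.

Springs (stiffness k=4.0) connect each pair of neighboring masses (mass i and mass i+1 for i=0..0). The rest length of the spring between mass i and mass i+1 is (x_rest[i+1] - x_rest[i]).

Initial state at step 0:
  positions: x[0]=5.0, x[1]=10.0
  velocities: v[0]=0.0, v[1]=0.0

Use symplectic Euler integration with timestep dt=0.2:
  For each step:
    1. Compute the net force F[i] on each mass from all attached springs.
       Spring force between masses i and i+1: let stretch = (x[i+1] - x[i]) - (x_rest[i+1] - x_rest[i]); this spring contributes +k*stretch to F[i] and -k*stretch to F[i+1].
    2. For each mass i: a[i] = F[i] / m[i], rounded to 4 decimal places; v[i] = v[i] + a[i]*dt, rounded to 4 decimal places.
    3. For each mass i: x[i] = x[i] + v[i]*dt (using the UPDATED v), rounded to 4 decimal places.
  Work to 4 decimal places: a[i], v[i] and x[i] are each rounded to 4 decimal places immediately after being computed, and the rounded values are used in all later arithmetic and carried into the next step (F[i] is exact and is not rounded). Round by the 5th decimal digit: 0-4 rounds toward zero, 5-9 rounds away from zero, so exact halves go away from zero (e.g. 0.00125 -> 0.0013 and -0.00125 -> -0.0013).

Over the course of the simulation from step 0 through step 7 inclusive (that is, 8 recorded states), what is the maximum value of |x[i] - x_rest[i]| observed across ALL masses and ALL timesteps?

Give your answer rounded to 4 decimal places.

Answer: 2.0213

Derivation:
Step 0: x=[5.0000 10.0000] v=[0.0000 0.0000]
Step 1: x=[5.1600 9.8400] v=[0.8000 -0.8000]
Step 2: x=[5.4288 9.5712] v=[1.3440 -1.3440]
Step 3: x=[5.7204 9.2796] v=[1.4579 -1.4579]
Step 4: x=[5.9415 9.0585] v=[1.1053 -1.1053]
Step 5: x=[6.0213 8.9787] v=[0.3989 -0.3989]
Step 6: x=[5.9343 9.0657] v=[-0.4352 0.4352]
Step 7: x=[5.7083 9.2917] v=[-1.1301 1.1301]
Max displacement = 2.0213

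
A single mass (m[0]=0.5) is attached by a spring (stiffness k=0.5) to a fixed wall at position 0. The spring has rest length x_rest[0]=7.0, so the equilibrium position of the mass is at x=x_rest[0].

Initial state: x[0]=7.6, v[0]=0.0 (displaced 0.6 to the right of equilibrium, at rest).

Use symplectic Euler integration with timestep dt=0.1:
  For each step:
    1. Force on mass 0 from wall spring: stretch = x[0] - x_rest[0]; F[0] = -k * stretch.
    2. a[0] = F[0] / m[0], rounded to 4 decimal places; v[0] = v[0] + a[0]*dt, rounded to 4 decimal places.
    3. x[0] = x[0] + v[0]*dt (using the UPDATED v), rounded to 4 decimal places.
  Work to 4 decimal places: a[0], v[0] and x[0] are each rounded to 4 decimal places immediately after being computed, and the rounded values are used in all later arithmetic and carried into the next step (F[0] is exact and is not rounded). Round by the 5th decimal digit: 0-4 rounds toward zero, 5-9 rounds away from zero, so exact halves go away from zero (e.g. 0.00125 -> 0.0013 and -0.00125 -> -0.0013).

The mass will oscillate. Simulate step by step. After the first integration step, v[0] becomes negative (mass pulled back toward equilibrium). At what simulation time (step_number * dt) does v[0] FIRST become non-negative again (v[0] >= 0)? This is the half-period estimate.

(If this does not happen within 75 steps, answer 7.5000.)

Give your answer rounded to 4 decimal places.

Step 0: x=[7.6000] v=[0.0000]
Step 1: x=[7.5940] v=[-0.0600]
Step 2: x=[7.5821] v=[-0.1194]
Step 3: x=[7.5643] v=[-0.1776]
Step 4: x=[7.5409] v=[-0.2340]
Step 5: x=[7.5121] v=[-0.2881]
Step 6: x=[7.4782] v=[-0.3393]
Step 7: x=[7.4395] v=[-0.3871]
Step 8: x=[7.3964] v=[-0.4311]
Step 9: x=[7.3493] v=[-0.4707]
Step 10: x=[7.2987] v=[-0.5056]
Step 11: x=[7.2452] v=[-0.5355]
Step 12: x=[7.1892] v=[-0.5600]
Step 13: x=[7.1313] v=[-0.5789]
Step 14: x=[7.0721] v=[-0.5920]
Step 15: x=[7.0122] v=[-0.5992]
Step 16: x=[6.9522] v=[-0.6004]
Step 17: x=[6.8926] v=[-0.5956]
Step 18: x=[6.8341] v=[-0.5849]
Step 19: x=[6.7773] v=[-0.5683]
Step 20: x=[6.7227] v=[-0.5460]
Step 21: x=[6.6709] v=[-0.5183]
Step 22: x=[6.6224] v=[-0.4854]
Step 23: x=[6.5776] v=[-0.4476]
Step 24: x=[6.5371] v=[-0.4054]
Step 25: x=[6.5012] v=[-0.3591]
Step 26: x=[6.4703] v=[-0.3092]
Step 27: x=[6.4447] v=[-0.2562]
Step 28: x=[6.4246] v=[-0.2007]
Step 29: x=[6.4103] v=[-0.1432]
Step 30: x=[6.4019] v=[-0.0842]
Step 31: x=[6.3995] v=[-0.0244]
Step 32: x=[6.4031] v=[0.0357]
First v>=0 after going negative at step 32, time=3.2000

Answer: 3.2000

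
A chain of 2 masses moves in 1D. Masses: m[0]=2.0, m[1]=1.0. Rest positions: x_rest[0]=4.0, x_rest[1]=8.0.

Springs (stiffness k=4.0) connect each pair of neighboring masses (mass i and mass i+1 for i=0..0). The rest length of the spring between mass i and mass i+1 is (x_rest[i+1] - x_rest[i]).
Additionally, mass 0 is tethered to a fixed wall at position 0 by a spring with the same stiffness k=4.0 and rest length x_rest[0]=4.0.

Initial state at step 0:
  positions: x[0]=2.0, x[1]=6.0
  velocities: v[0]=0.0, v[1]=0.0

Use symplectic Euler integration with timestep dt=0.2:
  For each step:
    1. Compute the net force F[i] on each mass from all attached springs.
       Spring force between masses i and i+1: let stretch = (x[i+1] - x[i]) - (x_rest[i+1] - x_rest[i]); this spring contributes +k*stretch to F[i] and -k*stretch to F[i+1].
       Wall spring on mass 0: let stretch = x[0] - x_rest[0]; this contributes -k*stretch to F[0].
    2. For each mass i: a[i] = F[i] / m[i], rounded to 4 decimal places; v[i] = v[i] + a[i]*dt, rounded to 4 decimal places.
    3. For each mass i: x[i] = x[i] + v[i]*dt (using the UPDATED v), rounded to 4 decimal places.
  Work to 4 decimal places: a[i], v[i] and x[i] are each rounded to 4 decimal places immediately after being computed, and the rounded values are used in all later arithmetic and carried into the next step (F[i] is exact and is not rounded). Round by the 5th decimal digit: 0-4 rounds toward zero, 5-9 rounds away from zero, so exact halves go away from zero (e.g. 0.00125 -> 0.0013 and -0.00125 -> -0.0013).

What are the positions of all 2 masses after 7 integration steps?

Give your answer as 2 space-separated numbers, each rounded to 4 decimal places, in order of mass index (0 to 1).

Answer: 4.3021 7.8443

Derivation:
Step 0: x=[2.0000 6.0000] v=[0.0000 0.0000]
Step 1: x=[2.1600 6.0000] v=[0.8000 0.0000]
Step 2: x=[2.4544 6.0256] v=[1.4720 0.1280]
Step 3: x=[2.8381 6.1198] v=[1.9187 0.4710]
Step 4: x=[3.2573 6.3289] v=[2.0961 1.0456]
Step 5: x=[3.6617 6.6866] v=[2.0218 1.7883]
Step 6: x=[4.0151 7.2003] v=[1.7671 2.5684]
Step 7: x=[4.3021 7.8443] v=[1.4351 3.2202]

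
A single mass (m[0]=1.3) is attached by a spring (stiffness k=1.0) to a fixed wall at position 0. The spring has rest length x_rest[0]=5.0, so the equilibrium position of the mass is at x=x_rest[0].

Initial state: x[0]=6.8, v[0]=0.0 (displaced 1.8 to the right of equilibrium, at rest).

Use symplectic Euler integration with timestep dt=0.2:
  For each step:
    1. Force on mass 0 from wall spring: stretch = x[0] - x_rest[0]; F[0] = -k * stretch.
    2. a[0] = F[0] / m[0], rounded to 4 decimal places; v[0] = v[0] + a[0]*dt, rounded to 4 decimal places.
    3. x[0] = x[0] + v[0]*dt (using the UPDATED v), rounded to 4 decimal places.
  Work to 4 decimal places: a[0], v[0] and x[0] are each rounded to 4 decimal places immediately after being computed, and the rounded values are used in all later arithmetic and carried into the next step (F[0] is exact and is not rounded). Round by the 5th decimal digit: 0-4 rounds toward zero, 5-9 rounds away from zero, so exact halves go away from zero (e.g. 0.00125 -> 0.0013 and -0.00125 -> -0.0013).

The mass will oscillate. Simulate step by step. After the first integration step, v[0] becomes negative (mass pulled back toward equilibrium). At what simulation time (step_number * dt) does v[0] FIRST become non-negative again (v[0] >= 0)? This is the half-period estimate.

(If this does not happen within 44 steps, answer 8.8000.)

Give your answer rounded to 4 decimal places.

Answer: 3.6000

Derivation:
Step 0: x=[6.8000] v=[0.0000]
Step 1: x=[6.7446] v=[-0.2769]
Step 2: x=[6.6355] v=[-0.5453]
Step 3: x=[6.4761] v=[-0.7969]
Step 4: x=[6.2713] v=[-1.0240]
Step 5: x=[6.0274] v=[-1.2196]
Step 6: x=[5.7519] v=[-1.3777]
Step 7: x=[5.4532] v=[-1.4934]
Step 8: x=[5.1406] v=[-1.5631]
Step 9: x=[4.8237] v=[-1.5847]
Step 10: x=[4.5122] v=[-1.5576]
Step 11: x=[4.2157] v=[-1.4826]
Step 12: x=[3.9433] v=[-1.3619]
Step 13: x=[3.7034] v=[-1.1993]
Step 14: x=[3.5034] v=[-0.9998]
Step 15: x=[3.3495] v=[-0.7696]
Step 16: x=[3.2464] v=[-0.5157]
Step 17: x=[3.1972] v=[-0.2459]
Step 18: x=[3.2035] v=[0.0315]
First v>=0 after going negative at step 18, time=3.6000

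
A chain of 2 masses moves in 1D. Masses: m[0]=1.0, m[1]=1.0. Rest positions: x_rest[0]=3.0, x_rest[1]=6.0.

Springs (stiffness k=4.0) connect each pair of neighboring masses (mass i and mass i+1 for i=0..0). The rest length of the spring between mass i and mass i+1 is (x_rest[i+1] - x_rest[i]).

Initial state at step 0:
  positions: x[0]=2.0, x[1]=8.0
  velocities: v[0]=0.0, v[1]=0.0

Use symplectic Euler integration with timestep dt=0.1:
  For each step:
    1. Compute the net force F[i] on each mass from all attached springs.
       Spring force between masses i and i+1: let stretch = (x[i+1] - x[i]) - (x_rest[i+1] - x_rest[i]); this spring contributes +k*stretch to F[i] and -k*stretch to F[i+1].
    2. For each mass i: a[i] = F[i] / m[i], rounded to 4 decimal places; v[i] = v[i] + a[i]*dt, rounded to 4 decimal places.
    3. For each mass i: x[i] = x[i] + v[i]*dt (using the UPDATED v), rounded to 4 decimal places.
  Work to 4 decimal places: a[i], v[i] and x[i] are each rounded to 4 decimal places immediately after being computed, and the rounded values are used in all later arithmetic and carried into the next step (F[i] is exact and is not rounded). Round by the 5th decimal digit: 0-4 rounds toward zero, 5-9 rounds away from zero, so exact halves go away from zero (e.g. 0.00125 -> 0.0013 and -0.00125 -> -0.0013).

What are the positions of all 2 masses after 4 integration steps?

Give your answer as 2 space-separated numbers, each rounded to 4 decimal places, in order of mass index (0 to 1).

Answer: 3.0614 6.9387

Derivation:
Step 0: x=[2.0000 8.0000] v=[0.0000 0.0000]
Step 1: x=[2.1200 7.8800] v=[1.2000 -1.2000]
Step 2: x=[2.3504 7.6496] v=[2.3040 -2.3040]
Step 3: x=[2.6728 7.3272] v=[3.2237 -3.2237]
Step 4: x=[3.0614 6.9387] v=[3.8855 -3.8855]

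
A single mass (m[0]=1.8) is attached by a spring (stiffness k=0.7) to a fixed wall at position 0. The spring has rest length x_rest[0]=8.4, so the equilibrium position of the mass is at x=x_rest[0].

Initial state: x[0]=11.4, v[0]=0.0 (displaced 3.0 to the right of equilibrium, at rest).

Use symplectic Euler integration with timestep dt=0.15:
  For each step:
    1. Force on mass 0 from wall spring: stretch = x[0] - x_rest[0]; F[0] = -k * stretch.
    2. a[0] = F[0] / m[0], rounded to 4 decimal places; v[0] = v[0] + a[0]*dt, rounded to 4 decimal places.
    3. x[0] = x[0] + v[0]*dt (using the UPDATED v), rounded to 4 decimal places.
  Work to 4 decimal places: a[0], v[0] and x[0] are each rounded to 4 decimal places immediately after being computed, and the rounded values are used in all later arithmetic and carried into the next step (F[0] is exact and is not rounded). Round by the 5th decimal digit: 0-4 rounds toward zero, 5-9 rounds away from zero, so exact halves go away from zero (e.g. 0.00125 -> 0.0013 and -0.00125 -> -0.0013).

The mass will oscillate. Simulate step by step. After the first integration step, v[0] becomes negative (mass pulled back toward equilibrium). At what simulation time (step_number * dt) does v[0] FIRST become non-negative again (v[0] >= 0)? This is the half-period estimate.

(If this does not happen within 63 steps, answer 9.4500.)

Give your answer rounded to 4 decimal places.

Step 0: x=[11.4000] v=[0.0000]
Step 1: x=[11.3738] v=[-0.1750]
Step 2: x=[11.3215] v=[-0.3485]
Step 3: x=[11.2437] v=[-0.5189]
Step 4: x=[11.1410] v=[-0.6848]
Step 5: x=[11.0143] v=[-0.8447]
Step 6: x=[10.8647] v=[-0.9972]
Step 7: x=[10.6936] v=[-1.1410]
Step 8: x=[10.5024] v=[-1.2748]
Step 9: x=[10.2928] v=[-1.3974]
Step 10: x=[10.0666] v=[-1.5078]
Step 11: x=[9.8259] v=[-1.6050]
Step 12: x=[9.5727] v=[-1.6882]
Step 13: x=[9.3092] v=[-1.7566]
Step 14: x=[9.0378] v=[-1.8096]
Step 15: x=[8.7608] v=[-1.8468]
Step 16: x=[8.4806] v=[-1.8678]
Step 17: x=[8.1997] v=[-1.8725]
Step 18: x=[7.9206] v=[-1.8608]
Step 19: x=[7.6457] v=[-1.8328]
Step 20: x=[7.3774] v=[-1.7888]
Step 21: x=[7.1180] v=[-1.7291]
Step 22: x=[6.8699] v=[-1.6543]
Step 23: x=[6.6351] v=[-1.5651]
Step 24: x=[6.4158] v=[-1.4621]
Step 25: x=[6.2138] v=[-1.3464]
Step 26: x=[6.0310] v=[-1.2189]
Step 27: x=[5.8689] v=[-1.0807]
Step 28: x=[5.7289] v=[-0.9331]
Step 29: x=[5.6123] v=[-0.7773]
Step 30: x=[5.5201] v=[-0.6147]
Step 31: x=[5.4531] v=[-0.4467]
Step 32: x=[5.4119] v=[-0.2748]
Step 33: x=[5.3968] v=[-0.1005]
Step 34: x=[5.4080] v=[0.0747]
First v>=0 after going negative at step 34, time=5.1000

Answer: 5.1000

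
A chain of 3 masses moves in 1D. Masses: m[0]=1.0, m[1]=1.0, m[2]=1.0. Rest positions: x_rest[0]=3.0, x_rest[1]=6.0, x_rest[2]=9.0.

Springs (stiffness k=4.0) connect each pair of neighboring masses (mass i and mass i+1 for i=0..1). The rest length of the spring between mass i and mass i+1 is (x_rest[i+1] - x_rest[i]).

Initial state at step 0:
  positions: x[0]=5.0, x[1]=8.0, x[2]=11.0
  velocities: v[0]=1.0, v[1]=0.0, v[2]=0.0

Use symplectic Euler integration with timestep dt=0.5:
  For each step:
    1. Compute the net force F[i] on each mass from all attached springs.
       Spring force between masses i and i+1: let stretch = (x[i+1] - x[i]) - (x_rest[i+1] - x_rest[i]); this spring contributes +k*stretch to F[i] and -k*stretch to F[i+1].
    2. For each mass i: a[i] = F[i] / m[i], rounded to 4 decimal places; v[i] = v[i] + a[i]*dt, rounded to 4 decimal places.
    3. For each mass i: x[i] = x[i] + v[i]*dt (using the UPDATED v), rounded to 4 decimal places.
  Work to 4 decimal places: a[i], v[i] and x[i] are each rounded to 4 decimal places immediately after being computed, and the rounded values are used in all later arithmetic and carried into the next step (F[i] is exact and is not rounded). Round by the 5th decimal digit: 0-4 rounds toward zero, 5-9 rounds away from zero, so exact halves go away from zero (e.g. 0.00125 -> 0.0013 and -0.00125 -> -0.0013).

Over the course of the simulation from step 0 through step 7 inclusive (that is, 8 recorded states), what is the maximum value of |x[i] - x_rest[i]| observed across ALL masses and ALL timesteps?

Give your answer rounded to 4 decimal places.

Step 0: x=[5.0000 8.0000 11.0000] v=[1.0000 0.0000 0.0000]
Step 1: x=[5.5000 8.0000 11.0000] v=[1.0000 0.0000 0.0000]
Step 2: x=[5.5000 8.5000 11.0000] v=[0.0000 1.0000 0.0000]
Step 3: x=[5.5000 8.5000 11.5000] v=[0.0000 0.0000 1.0000]
Step 4: x=[5.5000 8.5000 12.0000] v=[0.0000 0.0000 1.0000]
Step 5: x=[5.5000 9.0000 12.0000] v=[0.0000 1.0000 0.0000]
Step 6: x=[6.0000 9.0000 12.0000] v=[1.0000 0.0000 0.0000]
Step 7: x=[6.5000 9.0000 12.0000] v=[1.0000 0.0000 0.0000]
Max displacement = 3.5000

Answer: 3.5000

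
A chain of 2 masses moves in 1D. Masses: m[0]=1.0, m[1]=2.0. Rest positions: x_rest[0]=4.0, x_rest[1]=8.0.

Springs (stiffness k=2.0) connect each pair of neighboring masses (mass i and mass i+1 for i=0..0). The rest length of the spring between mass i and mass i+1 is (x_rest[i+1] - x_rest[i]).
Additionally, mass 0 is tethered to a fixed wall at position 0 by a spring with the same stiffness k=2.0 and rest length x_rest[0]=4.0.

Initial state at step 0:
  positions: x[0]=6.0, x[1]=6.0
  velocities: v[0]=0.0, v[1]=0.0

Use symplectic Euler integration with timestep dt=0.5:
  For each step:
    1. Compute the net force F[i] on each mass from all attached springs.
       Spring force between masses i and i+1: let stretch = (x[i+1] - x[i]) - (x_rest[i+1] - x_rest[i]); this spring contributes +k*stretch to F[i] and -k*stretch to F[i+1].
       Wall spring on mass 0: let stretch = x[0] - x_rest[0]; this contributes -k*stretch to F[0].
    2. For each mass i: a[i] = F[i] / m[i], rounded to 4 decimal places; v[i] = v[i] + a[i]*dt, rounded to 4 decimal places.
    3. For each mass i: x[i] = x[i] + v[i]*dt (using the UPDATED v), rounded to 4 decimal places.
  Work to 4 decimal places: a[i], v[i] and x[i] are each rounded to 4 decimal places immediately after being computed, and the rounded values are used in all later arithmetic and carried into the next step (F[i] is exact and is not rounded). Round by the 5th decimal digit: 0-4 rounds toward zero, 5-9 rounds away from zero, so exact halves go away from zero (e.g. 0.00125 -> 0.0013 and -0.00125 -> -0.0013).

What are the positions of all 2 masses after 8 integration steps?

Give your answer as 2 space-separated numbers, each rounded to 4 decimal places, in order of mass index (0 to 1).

Step 0: x=[6.0000 6.0000] v=[0.0000 0.0000]
Step 1: x=[3.0000 7.0000] v=[-6.0000 2.0000]
Step 2: x=[0.5000 8.0000] v=[-5.0000 2.0000]
Step 3: x=[1.5000 8.1250] v=[2.0000 0.2500]
Step 4: x=[5.0625 7.5938] v=[7.1250 -1.0625]
Step 5: x=[7.3594 7.4297] v=[4.5938 -0.3282]
Step 6: x=[6.0118 8.2481] v=[-2.6953 1.6367]
Step 7: x=[2.7764 9.5074] v=[-6.4708 2.5186]
Step 8: x=[1.5183 10.0840] v=[-2.5162 1.1531]

Answer: 1.5183 10.0840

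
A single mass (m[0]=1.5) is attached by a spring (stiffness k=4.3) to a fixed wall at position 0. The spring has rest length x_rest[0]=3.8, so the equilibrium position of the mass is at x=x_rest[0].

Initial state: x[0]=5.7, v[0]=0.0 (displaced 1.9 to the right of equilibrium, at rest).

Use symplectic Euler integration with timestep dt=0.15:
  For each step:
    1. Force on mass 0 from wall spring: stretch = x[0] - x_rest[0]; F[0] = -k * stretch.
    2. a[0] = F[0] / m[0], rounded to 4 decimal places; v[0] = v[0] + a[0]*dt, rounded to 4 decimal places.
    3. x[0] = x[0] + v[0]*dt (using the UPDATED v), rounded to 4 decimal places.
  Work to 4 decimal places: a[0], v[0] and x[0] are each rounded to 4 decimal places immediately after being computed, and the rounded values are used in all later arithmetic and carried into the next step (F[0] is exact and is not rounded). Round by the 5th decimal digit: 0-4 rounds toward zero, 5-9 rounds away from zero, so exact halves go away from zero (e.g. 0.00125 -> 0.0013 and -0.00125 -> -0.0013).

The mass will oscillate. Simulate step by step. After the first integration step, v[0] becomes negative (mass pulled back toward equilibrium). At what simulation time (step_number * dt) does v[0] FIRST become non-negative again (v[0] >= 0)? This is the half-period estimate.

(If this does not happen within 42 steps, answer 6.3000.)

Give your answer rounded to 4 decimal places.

Step 0: x=[5.7000] v=[0.0000]
Step 1: x=[5.5775] v=[-0.8170]
Step 2: x=[5.3403] v=[-1.5813]
Step 3: x=[5.0038] v=[-2.2436]
Step 4: x=[4.5896] v=[-2.7612]
Step 5: x=[4.1245] v=[-3.1007]
Step 6: x=[3.6385] v=[-3.2402]
Step 7: x=[3.1629] v=[-3.1708]
Step 8: x=[2.7284] v=[-2.8968]
Step 9: x=[2.3630] v=[-2.4360]
Step 10: x=[2.0903] v=[-1.8181]
Step 11: x=[1.9279] v=[-1.0829]
Step 12: x=[1.8862] v=[-0.2779]
Step 13: x=[1.9680] v=[0.5450]
First v>=0 after going negative at step 13, time=1.9500

Answer: 1.9500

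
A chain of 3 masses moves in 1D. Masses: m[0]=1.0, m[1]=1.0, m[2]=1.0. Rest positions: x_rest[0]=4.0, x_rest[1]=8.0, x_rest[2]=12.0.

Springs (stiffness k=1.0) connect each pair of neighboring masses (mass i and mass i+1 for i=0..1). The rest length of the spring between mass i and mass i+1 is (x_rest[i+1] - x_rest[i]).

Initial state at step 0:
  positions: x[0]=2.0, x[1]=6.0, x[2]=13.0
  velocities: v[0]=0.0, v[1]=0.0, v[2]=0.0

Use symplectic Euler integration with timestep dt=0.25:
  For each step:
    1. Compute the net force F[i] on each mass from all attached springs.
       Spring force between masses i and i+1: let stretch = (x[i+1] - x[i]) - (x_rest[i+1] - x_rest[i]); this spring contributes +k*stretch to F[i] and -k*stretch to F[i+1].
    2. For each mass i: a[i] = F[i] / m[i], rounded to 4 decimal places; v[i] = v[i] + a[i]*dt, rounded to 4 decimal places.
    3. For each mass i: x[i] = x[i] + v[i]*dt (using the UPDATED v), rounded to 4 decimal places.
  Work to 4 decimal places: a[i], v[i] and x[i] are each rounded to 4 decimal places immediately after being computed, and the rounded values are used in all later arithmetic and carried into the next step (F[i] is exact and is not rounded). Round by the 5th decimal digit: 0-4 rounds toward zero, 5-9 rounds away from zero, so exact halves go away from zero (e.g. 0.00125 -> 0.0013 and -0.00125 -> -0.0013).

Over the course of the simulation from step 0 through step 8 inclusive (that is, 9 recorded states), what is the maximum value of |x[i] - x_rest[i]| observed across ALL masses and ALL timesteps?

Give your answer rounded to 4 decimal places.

Answer: 2.2344

Derivation:
Step 0: x=[2.0000 6.0000 13.0000] v=[0.0000 0.0000 0.0000]
Step 1: x=[2.0000 6.1875 12.8125] v=[0.0000 0.7500 -0.7500]
Step 2: x=[2.0117 6.5274 12.4609] v=[0.0469 1.3594 -1.4063]
Step 3: x=[2.0557 6.9559 11.9885] v=[0.1758 1.7139 -1.8897]
Step 4: x=[2.1559 7.3927 11.4515] v=[0.4009 1.7470 -2.1479]
Step 5: x=[2.3334 7.7558 10.9109] v=[0.7101 1.4525 -2.1626]
Step 6: x=[2.5998 7.9772 10.4231] v=[1.0657 0.8857 -1.9514]
Step 7: x=[2.9523 8.0154 10.0324] v=[1.4101 0.1528 -1.5629]
Step 8: x=[3.3713 7.8632 9.7656] v=[1.6759 -0.6087 -1.0672]
Max displacement = 2.2344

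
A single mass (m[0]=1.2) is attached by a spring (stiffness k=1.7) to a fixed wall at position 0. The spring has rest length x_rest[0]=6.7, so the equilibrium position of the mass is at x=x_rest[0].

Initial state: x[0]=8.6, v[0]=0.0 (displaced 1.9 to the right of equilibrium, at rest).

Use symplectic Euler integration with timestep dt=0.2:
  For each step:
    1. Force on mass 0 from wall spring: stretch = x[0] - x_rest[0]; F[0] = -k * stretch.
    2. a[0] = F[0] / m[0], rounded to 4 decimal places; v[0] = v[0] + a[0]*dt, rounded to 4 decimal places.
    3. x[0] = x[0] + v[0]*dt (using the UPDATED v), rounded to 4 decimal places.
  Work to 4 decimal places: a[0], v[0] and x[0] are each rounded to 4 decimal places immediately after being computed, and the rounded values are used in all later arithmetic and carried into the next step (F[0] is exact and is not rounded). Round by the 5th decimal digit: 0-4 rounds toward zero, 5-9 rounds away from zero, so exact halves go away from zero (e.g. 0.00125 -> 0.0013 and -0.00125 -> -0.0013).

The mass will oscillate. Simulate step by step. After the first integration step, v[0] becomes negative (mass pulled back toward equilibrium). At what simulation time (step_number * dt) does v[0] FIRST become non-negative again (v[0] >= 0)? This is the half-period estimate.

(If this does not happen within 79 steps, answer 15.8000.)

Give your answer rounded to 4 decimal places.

Step 0: x=[8.6000] v=[0.0000]
Step 1: x=[8.4923] v=[-0.5383]
Step 2: x=[8.2831] v=[-1.0461]
Step 3: x=[7.9842] v=[-1.4946]
Step 4: x=[7.6125] v=[-1.8585]
Step 5: x=[7.1891] v=[-2.1170]
Step 6: x=[6.7380] v=[-2.2556]
Step 7: x=[6.2847] v=[-2.2664]
Step 8: x=[5.8550] v=[-2.1487]
Step 9: x=[5.4731] v=[-1.9093]
Step 10: x=[5.1608] v=[-1.5617]
Step 11: x=[4.9357] v=[-1.1256]
Step 12: x=[4.8106] v=[-0.6257]
Step 13: x=[4.7925] v=[-0.0904]
Step 14: x=[4.8825] v=[0.4501]
First v>=0 after going negative at step 14, time=2.8000

Answer: 2.8000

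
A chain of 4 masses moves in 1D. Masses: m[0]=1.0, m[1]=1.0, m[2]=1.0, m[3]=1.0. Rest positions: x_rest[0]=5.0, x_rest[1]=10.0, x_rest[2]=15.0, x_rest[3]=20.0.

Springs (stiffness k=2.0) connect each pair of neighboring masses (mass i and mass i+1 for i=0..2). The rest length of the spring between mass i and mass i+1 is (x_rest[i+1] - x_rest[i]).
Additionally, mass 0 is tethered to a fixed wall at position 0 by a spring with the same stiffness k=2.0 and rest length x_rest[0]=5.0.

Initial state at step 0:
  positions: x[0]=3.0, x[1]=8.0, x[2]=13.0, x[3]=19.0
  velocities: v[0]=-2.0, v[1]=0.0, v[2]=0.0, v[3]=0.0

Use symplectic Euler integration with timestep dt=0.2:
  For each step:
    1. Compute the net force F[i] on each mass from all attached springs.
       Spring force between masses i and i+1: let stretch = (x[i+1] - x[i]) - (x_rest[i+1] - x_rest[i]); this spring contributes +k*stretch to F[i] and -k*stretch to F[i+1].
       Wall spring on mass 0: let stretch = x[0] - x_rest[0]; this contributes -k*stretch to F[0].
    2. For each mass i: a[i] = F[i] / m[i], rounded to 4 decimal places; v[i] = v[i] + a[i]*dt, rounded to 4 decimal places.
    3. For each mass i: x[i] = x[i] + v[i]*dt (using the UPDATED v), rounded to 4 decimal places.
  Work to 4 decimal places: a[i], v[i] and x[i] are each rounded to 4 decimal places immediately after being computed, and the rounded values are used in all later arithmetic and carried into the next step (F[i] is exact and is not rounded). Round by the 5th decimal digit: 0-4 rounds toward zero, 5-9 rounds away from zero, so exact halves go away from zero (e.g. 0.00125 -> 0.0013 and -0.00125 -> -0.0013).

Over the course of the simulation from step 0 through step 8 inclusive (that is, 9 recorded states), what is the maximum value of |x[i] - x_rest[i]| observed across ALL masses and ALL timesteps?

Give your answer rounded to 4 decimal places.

Answer: 2.2816

Derivation:
Step 0: x=[3.0000 8.0000 13.0000 19.0000] v=[-2.0000 0.0000 0.0000 0.0000]
Step 1: x=[2.7600 8.0000 13.0800 18.9200] v=[-1.2000 0.0000 0.4000 -0.4000]
Step 2: x=[2.7184 7.9872 13.2208 18.7728] v=[-0.2080 -0.0640 0.7040 -0.7360]
Step 3: x=[2.8808 7.9716 13.3871 18.5814] v=[0.8122 -0.0781 0.8314 -0.9568]
Step 4: x=[3.2200 7.9820 13.5357 18.3745] v=[1.6962 0.0518 0.7429 -1.0345]
Step 5: x=[3.6826 8.0557 13.6271 18.1805] v=[2.3130 0.3685 0.4569 -0.9700]
Step 6: x=[4.2004 8.2253 13.6370 18.0222] v=[2.5892 0.8478 0.0497 -0.7914]
Step 7: x=[4.7042 8.5058 13.5648 17.9131] v=[2.5190 1.4025 -0.3609 -0.5455]
Step 8: x=[5.1358 8.8869 13.4358 17.8561] v=[2.1580 1.9055 -0.6452 -0.2848]
Max displacement = 2.2816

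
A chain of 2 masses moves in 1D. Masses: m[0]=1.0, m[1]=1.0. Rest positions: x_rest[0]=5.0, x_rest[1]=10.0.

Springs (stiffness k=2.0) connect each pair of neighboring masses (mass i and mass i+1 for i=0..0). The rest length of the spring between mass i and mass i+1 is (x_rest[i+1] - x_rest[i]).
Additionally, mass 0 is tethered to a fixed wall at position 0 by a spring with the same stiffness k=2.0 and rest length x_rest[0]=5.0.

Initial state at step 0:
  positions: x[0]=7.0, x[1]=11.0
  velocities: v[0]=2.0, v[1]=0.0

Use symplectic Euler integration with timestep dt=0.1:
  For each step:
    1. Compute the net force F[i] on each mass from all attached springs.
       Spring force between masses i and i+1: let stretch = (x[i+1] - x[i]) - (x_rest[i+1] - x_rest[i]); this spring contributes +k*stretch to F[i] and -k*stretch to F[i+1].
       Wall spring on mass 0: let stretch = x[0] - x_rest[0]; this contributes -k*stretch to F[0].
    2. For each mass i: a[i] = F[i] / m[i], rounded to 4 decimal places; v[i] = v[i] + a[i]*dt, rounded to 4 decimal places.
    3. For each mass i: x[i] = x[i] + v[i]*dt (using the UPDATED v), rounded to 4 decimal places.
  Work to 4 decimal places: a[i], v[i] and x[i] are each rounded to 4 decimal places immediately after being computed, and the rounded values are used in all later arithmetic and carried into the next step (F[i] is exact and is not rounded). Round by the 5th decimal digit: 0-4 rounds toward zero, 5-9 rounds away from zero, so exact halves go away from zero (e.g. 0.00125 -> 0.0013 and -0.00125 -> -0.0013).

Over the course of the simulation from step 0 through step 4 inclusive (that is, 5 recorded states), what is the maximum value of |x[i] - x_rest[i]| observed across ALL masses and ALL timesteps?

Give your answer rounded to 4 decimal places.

Step 0: x=[7.0000 11.0000] v=[2.0000 0.0000]
Step 1: x=[7.1400 11.0200] v=[1.4000 0.2000]
Step 2: x=[7.2148 11.0624] v=[0.7480 0.4240]
Step 3: x=[7.2223 11.1279] v=[0.0746 0.6545]
Step 4: x=[7.1634 11.2152] v=[-0.5887 0.8734]
Max displacement = 2.2223

Answer: 2.2223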